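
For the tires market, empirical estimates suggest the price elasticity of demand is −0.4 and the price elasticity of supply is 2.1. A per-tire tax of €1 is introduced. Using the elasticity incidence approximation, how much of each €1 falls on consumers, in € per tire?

Consumers bear ≈ €0.84 per tire.

Incidence ratio: consumers' share ≈ εs / (εs + |εd|) = 2.1 / (2.1 + 0.4) = 0.84.
So consumers bear ≈ 0.84 × €1 = €0.84; sellers bear €0.16.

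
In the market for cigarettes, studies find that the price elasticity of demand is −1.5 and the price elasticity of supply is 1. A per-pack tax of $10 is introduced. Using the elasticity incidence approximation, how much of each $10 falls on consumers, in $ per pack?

Consumers bear ≈ $4 per pack.

Incidence ratio: consumers' share ≈ εs / (εs + |εd|) = 1 / (1 + 1.5) = 0.4.
So consumers bear ≈ 0.4 × $10 = $4; producers bear $6.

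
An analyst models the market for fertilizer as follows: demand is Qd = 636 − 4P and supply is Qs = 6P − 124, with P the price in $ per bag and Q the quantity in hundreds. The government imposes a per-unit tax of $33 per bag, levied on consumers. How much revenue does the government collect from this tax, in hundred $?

Tax revenue = $8342.4 hundred.

Without the tax, 636 − 4P = 6P − 124 gives 10P = 760, so P* = $76 and Q* = 332.
With the tax collected from consumers, demand (in seller-price terms) shifts: Qd = 636 − 4(P + 33).
New equilibrium: consumers pay $95.8, producers receive $62.8, Q = 252.8. (Wedge: Pb − Ps = 33.)
Revenue = t · Q = 33 · 252.8 = $8342.4.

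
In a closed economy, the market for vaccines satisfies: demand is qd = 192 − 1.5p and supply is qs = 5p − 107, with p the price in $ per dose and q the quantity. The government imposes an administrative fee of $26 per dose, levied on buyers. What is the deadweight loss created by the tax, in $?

Deadweight loss = $390.

Without the tax, 192 − 1.5p = 5p − 107 gives 6.5p = 299, so p* = $46 and q* = 123.
With the tax collected from buyers, demand (in seller-price terms) shifts: qd = 192 − 1.5(p + 26).
Solving gives q = 93 with buyers paying $66 and sellers receiving $40 (the $26 wedge).
Quantity falls by |ΔQ| = |123 − 93| = 30.
DWL = ½ · t · |ΔQ| = ½ · 26 · 30 = $390.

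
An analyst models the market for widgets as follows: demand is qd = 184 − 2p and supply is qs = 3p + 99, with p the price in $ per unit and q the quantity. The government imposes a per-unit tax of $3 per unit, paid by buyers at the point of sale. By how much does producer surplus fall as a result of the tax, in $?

Producer surplus falls by $177.84.

Without the tax, 184 − 2p = 3p + 99 gives 5p = 85, so p* = $17 and q* = 150.
With the tax collected from buyers, demand (in seller-price terms) shifts: qd = 184 − 2(p + 3).
Solving gives q = 146.4 with buyers paying $18.8 and producers receiving $15.8 (the $3 wedge).
ΔPS is the trapezoid between Q = 146.4 and Q = 150 of height $1.2: ½ · (150 + 146.4) · 1.2 = $177.84.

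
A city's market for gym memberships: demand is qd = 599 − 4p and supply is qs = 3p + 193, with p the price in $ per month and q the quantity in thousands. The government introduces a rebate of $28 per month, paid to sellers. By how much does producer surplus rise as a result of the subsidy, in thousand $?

Producer surplus rises by $6256 thousand.

Without the subsidy, 599 − 4p = 3p + 193 gives 7p = 406, so p* = $58 and q* = 367.
With a per-unit subsidy paid to sellers, each receives p + 28 per unit sold, so supply becomes qs = 3(p + 28) + 193.
Solving gives q = 415 with buyers paying $46 and sellers receiving $74 (the $28 wedge).
ΔPS is the trapezoid between Q = 415 and Q = 367 of height $16: ½ · (367 + 415) · 16 = $6256.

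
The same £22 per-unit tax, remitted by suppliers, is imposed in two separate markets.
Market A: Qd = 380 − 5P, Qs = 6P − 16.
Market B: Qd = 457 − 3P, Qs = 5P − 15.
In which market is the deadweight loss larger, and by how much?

Market A: pre-tax P* = £36, Q* = 200; post-tax Q = 140; deadweight loss = £660.
Market B: pre-tax P* = £59, Q* = 280; post-tax Q = 238.75; deadweight loss = £453.75.
Difference: £660 vs £453.75 → market A is larger by £206.25.

Market A, by £206.25.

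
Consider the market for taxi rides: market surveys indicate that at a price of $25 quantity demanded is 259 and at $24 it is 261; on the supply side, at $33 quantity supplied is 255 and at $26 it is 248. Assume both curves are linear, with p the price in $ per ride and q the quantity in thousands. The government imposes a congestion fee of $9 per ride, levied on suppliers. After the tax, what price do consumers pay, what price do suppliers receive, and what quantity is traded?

Consumers pay $32; suppliers receive $23; quantity = 245.

Demand slope: (261 − 259)/(24 − 25) = -2, so qd = 309 − 2p.
Supply slope: (248 − 255)/(26 − 33) = 1, so qs = p + 222.
Before the tax: set 309 − 2p = p + 222 → p* = $29, q* = 251.
With the tax collected from suppliers, supply shifts: qs = (p − 9) + 222.
New equilibrium: consumers pay $32, suppliers receive $23, q = 245. (Wedge: pb − ps = 9.)
The less price-elastic side of the market bears the larger share of a per-unit tax.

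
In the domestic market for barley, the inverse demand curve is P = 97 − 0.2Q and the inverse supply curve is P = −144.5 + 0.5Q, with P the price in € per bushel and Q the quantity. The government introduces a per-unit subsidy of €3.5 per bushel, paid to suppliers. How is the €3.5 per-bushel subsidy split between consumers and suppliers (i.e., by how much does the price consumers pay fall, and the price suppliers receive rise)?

Consumers gain €1 per bushel; suppliers gain €2.5 per bushel.

Inverting to Q(P) form: Qd = 485 − 5P; Qs = 2P + 289.
Without the subsidy, 485 − 5P = 2P + 289 gives 7P = 196, so P* = €28 and Q* = 345.
With a per-unit subsidy paid to suppliers, each receives P + 3.5 per unit sold, so supply becomes Qs = 2(P + 3.5) + 289.
New equilibrium: consumers pay €27, suppliers receive €30.5, Q = 350. (Wedge: Pb − Ps = −3.5.)
Gain to consumers: €1; to suppliers: €2.5. (They sum to €3.5.)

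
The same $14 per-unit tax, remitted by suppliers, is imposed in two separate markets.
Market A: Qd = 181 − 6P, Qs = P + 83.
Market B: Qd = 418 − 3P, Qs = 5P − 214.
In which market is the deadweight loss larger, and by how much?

Market B, by $99.75.

Market A: pre-tax P* = $14, Q* = 97; post-tax Q = 85; deadweight loss = $84.
Market B: pre-tax P* = $79, Q* = 181; post-tax Q = 154.75; deadweight loss = $183.75.
Difference: $84 vs $183.75 → market B is larger by $99.75.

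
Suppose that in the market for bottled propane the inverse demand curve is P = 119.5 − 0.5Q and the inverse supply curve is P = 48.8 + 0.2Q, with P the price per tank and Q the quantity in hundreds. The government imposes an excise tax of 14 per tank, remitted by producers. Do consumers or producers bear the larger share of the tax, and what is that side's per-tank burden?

Rewrite in direct form: Qd = 239 − 2P and Qs = 5P − 244.
Before the tax: set 239 − 2P = 5P − 244 → P* = 69, Q* = 101.
With the tax collected from producers, supply shifts: Qs = 5(P − 14) − 244.
Solving gives Q = 81 with consumers paying 79 and producers receiving 65 (the 14 wedge).
Per-tank burden: consumers 10, producers 4.
Consumers take the larger share because demand is less price-elastic here (demand slope 2 vs supply slope 5).

Consumers bear the larger share: 10 per tank.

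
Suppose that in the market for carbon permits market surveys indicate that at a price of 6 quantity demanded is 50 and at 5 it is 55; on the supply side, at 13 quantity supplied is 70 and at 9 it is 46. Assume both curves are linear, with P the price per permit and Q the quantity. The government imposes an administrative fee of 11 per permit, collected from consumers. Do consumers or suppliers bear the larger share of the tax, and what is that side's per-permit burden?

Consumers bear the larger share: 6 per permit.

Demand slope: (55 − 50)/(5 − 6) = -5, so Qd = 80 − 5P.
Supply slope: (46 − 70)/(9 − 13) = 6, so Qs = 6P − 8.
Before the tax: set 80 − 5P = 6P − 8 → P* = 8, Q* = 40.
With the tax collected from consumers, demand (in seller-price terms) shifts: Qd = 80 − 5(P + 11).
Solving gives Q = 10 with consumers paying 14 and suppliers receiving 3 (the 11 wedge).
Per-permit burden: consumers 6, suppliers 5.
Consumers take the larger share because demand is less price-elastic here (demand slope 5 vs supply slope 6).
The less price-elastic side of the market bears the larger share of a per-unit tax.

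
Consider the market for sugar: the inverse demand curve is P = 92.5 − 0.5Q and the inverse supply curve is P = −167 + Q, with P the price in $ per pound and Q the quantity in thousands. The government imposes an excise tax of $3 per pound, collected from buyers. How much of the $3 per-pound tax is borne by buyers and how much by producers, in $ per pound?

Buyers bear $1 per pound; producers bear $2 per pound.

Inverting to Q(P) form: Qd = 185 − 2P; Qs = P + 167.
Before the tax: set 185 − 2P = P + 167 → P* = $6, Q* = 173.
With the tax collected from buyers, demand (in seller-price terms) shifts: Qd = 185 − 2(P + 3).
New equilibrium: buyers pay $7, producers receive $4, Q = 171. (Wedge: Pb − Ps = 3.)
Burden on buyers: $1; on producers: $2. (They sum to $3.)
The less price-elastic side of the market bears the larger share of a per-unit tax.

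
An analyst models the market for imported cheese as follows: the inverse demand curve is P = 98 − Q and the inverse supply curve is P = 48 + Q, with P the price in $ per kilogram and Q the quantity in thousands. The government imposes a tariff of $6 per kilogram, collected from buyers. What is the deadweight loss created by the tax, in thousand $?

Inverting to Q(P) form: Qd = 98 − P; Qs = P − 48.
Without the tax, 98 − P = P − 48 gives 2P = 146, so P* = $73 and Q* = 25.
With the tax collected from buyers, demand (in seller-price terms) shifts: Qd = 98 − (P + 6).
Solving gives Q = 22 with buyers paying $76 and sellers receiving $70 (the $6 wedge).
Quantity falls by |ΔQ| = |25 − 22| = 3.
DWL = ½ · t · |ΔQ| = ½ · 6 · 3 = $9.

Deadweight loss = $9 thousand.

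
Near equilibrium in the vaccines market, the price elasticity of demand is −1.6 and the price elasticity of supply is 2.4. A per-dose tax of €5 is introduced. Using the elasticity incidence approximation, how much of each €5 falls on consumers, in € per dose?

Incidence ratio: consumers' share ≈ εs / (εs + |εd|) = 2.4 / (2.4 + 1.6) = 0.6.
So consumers bear ≈ 0.6 × €5 = €3; suppliers bear €2.

Consumers bear ≈ €3 per dose.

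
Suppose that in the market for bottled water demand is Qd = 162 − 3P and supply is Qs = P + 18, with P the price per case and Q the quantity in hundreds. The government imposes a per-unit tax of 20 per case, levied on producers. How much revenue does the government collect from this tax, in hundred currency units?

Tax revenue = 780 hundred.

Without the tax, 162 − 3P = P + 18 gives 4P = 144, so P* = 36 and Q* = 54.
With the tax collected from producers, supply shifts: Qs = (P − 20) + 18.
New equilibrium: buyers pay 41, producers receive 21, Q = 39. (Wedge: Pb − Ps = 20.)
Revenue = t · Q = 20 · 39 = 780.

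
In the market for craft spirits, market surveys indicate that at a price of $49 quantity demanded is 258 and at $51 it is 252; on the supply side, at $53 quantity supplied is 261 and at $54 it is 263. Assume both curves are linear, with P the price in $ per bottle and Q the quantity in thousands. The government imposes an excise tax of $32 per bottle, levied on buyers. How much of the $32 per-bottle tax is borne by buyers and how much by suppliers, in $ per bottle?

Buyers bear $12.8 per bottle; suppliers bear $19.2 per bottle.

Demand slope: (252 − 258)/(51 − 49) = -3, so Qd = 405 − 3P.
Supply slope: (263 − 261)/(54 − 53) = 2, so Qs = 2P + 155.
Without the tax, 405 − 3P = 2P + 155 gives 5P = 250, so P* = $50 and Q* = 255.
With the tax collected from buyers, demand (in seller-price terms) shifts: Qd = 405 − 3(P + 32).
New equilibrium: buyers pay $62.8, suppliers receive $30.8, Q = 216.6. (Wedge: Pb − Ps = 32.)
Burden on buyers: $12.8; on suppliers: $19.2. (They sum to $32.)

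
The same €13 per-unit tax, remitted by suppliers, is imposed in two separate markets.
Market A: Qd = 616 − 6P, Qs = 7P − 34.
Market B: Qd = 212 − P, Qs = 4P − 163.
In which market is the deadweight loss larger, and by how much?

Market A: pre-tax P* = €50, Q* = 316; post-tax Q = 274; deadweight loss = €273.
Market B: pre-tax P* = €75, Q* = 137; post-tax Q = 126.6; deadweight loss = €67.6.
Difference: €273 vs €67.6 → market A is larger by €205.4.

Market A, by €205.4.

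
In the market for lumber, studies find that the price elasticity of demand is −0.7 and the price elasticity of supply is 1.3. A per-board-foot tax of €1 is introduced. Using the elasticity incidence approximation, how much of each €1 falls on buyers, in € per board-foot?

Incidence ratio: buyers' share ≈ εs / (εs + |εd|) = 1.3 / (1.3 + 0.7) = 0.65.
So buyers bear ≈ 0.65 × €1 = €0.65; sellers bear €0.35.

Buyers bear ≈ €0.65 per board-foot.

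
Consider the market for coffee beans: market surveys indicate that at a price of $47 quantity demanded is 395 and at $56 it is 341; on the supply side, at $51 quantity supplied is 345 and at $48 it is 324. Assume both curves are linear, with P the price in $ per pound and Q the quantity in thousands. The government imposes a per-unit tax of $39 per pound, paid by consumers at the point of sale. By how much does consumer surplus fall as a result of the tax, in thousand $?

Consumer surplus falls by $6216 thousand.

Demand slope: (341 − 395)/(56 − 47) = -6, so Qd = 677 − 6P.
Supply slope: (324 − 345)/(48 − 51) = 7, so Qs = 7P − 12.
Before the tax: set 677 − 6P = 7P − 12 → P* = $53, Q* = 359.
With the tax collected from consumers, demand (in seller-price terms) shifts: Qd = 677 − 6(P + 39).
New equilibrium: consumers pay $74, producers receive $35, Q = 233. (Wedge: Pb − Ps = 39.)
ΔCS is the trapezoid between Q = 233 and Q = 359 of height $21: ½ · (359 + 233) · 21 = $6216.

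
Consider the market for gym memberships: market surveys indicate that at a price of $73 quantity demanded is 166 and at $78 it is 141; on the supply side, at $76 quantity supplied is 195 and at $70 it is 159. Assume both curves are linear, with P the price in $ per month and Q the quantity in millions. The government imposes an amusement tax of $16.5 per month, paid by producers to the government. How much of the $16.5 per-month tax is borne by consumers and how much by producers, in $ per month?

Consumers bear $9 per month; producers bear $7.5 per month.

Demand slope: (141 − 166)/(78 − 73) = -5, so Qd = 531 − 5P.
Supply slope: (159 − 195)/(70 − 76) = 6, so Qs = 6P − 261.
Without the tax, 531 − 5P = 6P − 261 gives 11P = 792, so P* = $72 and Q* = 171.
With the tax collected from producers, supply shifts: Qs = 6(P − 16.5) − 261.
Solving gives Q = 126 with consumers paying $81 and producers receiving $64.5 (the $16.5 wedge).
Burden on consumers: $9; on producers: $7.5. (They sum to $16.5.)
The less price-elastic side of the market bears the larger share of a per-unit tax.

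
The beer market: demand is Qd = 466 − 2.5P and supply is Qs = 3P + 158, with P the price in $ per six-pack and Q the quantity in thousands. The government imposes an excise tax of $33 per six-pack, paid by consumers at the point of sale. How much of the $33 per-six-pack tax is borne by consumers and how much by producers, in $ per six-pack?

Consumers bear $18 per six-pack; producers bear $15 per six-pack.

Before the tax: set 466 − 2.5P = 3P + 158 → P* = $56, Q* = 326.
With the tax collected from consumers, demand (in seller-price terms) shifts: Qd = 466 − 2.5(P + 33).
Solving gives Q = 281 with consumers paying $74 and producers receiving $41 (the $33 wedge).
Burden on consumers: $18; on producers: $15. (They sum to $33.)
The less price-elastic side of the market bears the larger share of a per-unit tax.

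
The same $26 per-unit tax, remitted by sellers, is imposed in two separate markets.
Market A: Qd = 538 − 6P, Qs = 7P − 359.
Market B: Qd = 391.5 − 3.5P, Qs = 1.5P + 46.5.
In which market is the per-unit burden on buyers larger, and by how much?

Market A: pre-tax P* = $69, Q* = 124; post-tax Q = 40; per-unit burden on buyers = $14.
Market B: pre-tax P* = $69, Q* = 150; post-tax Q = 122.7; per-unit burden on buyers = $7.8.
Difference: $14 vs $7.8 → market A is larger by $6.2.

Market A, by $6.2.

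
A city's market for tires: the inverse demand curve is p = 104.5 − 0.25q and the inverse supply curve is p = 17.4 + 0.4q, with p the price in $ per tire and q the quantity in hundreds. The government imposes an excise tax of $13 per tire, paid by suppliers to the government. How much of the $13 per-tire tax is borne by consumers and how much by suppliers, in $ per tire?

Rewrite in direct form: qd = 418 − 4p and qs = 2.5p − 43.5.
Before the tax: set 418 − 4p = 2.5p − 43.5 → p* = $71, q* = 134.
With the tax collected from suppliers, supply shifts: qs = 2.5(p − 13) − 43.5.
Solving gives q = 114 with consumers paying $76 and suppliers receiving $63 (the $13 wedge).
Burden on consumers: $5; on suppliers: $8. (They sum to $13.)
The less price-elastic side of the market bears the larger share of a per-unit tax.

Consumers bear $5 per tire; suppliers bear $8 per tire.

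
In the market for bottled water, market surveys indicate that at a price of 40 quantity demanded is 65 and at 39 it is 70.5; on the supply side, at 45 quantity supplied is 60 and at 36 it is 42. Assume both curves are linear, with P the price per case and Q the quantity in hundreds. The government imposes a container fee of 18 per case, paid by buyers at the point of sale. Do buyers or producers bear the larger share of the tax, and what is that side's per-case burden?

Demand slope: (70.5 − 65)/(39 − 40) = -5.5, so Qd = 285 − 5.5P.
Supply slope: (42 − 60)/(36 − 45) = 2, so Qs = 2P − 30.
Before the tax: set 285 − 5.5P = 2P − 30 → P* = 42, Q* = 54.
With the tax collected from buyers, demand (in seller-price terms) shifts: Qd = 285 − 5.5(P + 18).
New equilibrium: buyers pay 46.8, producers receive 28.8, Q = 27.6. (Wedge: Pb − Ps = 18.)
Per-case burden: buyers 4.8, producers 13.2.
Producers take the larger share because supply is less price-elastic here (demand slope 5.5 vs supply slope 2).
The less price-elastic side of the market bears the larger share of a per-unit tax.

Producers bear the larger share: 13.2 per case.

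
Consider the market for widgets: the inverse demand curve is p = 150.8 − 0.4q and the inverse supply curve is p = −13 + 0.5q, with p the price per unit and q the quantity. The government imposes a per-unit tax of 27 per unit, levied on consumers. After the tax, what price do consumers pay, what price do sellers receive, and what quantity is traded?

Consumers pay 90; sellers receive 63; quantity = 152.

Rewrite in direct form: qd = 377 − 2.5p and qs = 2p + 26.
Without the tax, 377 − 2.5p = 2p + 26 gives 4.5p = 351, so p* = 78 and q* = 182.
With the tax collected from consumers, demand (in seller-price terms) shifts: qd = 377 − 2.5(p + 27).
New equilibrium: consumers pay 90, sellers receive 63, q = 152. (Wedge: pb − ps = 27.)
The less price-elastic side of the market bears the larger share of a per-unit tax.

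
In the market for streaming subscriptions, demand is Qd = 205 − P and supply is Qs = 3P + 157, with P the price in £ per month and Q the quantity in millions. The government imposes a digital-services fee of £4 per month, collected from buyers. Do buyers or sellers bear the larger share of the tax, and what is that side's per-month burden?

Without the tax, 205 − P = 3P + 157 gives 4P = 48, so P* = £12 and Q* = 193.
With the tax collected from buyers, demand (in seller-price terms) shifts: Qd = 205 − (P + 4).
New equilibrium: buyers pay £15, sellers receive £11, Q = 190. (Wedge: Pb − Ps = 4.)
Per-month burden: buyers £3, sellers £1.
Buyers take the larger share because demand is less price-elastic here (demand slope 1 vs supply slope 3).

Buyers bear the larger share: £3 per month.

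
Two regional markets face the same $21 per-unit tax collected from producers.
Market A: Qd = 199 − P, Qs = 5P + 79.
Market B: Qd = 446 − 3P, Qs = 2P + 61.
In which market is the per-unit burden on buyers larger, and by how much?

Market A, by $9.1.

Market A: pre-tax P* = $20, Q* = 179; post-tax Q = 161.5; per-unit burden on buyers = $17.5.
Market B: pre-tax P* = $77, Q* = 215; post-tax Q = 189.8; per-unit burden on buyers = $8.4.
Difference: $17.5 vs $8.4 → market A is larger by $9.1.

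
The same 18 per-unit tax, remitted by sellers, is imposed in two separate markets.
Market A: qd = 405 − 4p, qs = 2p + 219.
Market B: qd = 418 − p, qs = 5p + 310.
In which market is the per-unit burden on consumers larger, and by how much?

Market B, by 9.

Market A: pre-tax p* = 31, q* = 281; post-tax q = 257; per-unit burden on consumers = 6.
Market B: pre-tax p* = 18, q* = 400; post-tax q = 385; per-unit burden on consumers = 15.
Difference: 6 vs 15 → market B is larger by 9.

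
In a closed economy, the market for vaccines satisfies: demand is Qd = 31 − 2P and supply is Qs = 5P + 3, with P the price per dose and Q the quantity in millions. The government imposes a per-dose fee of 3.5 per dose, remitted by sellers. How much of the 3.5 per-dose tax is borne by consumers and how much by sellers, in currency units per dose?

Without the tax, 31 − 2P = 5P + 3 gives 7P = 28, so P* = 4 and Q* = 23.
With the tax collected from sellers, supply shifts: Qs = 5(P − 3.5) + 3.
Solving gives Q = 18 with consumers paying 6.5 and sellers receiving 3 (the 3.5 wedge).
Burden on consumers: 2.5; on sellers: 1. (They sum to 3.5.)
The less price-elastic side of the market bears the larger share of a per-unit tax.

Consumers bear 2.5 per dose; sellers bear 1 per dose.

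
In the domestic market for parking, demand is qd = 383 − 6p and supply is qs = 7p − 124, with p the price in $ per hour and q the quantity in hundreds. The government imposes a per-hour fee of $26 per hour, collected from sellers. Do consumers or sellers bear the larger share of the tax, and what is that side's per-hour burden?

Without the tax, 383 − 6p = 7p − 124 gives 13p = 507, so p* = $39 and q* = 149.
With the tax collected from sellers, supply shifts: qs = 7(p − 26) − 124.
New equilibrium: consumers pay $53, sellers receive $27, q = 65. (Wedge: pb − ps = 26.)
Per-hour burden: consumers $14, sellers $12.
Consumers take the larger share because demand is less price-elastic here (demand slope 6 vs supply slope 7).

Consumers bear the larger share: $14 per hour.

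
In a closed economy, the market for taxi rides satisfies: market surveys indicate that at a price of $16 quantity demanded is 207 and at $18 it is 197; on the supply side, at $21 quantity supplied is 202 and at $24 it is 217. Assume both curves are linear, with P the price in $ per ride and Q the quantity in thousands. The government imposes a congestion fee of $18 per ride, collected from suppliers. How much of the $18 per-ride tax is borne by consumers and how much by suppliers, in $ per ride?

Demand slope: (197 − 207)/(18 − 16) = -5, so Qd = 287 − 5P.
Supply slope: (217 − 202)/(24 − 21) = 5, so Qs = 5P + 97.
Without the tax, 287 − 5P = 5P + 97 gives 10P = 190, so P* = $19 and Q* = 192.
With the tax collected from suppliers, supply shifts: Qs = 5(P − 18) + 97.
New equilibrium: consumers pay $28, suppliers receive $10, Q = 147. (Wedge: Pb − Ps = 18.)
Burden on consumers: $9; on suppliers: $9. (They sum to $18.)
The less price-elastic side of the market bears the larger share of a per-unit tax.

Consumers bear $9 per ride; suppliers bear $9 per ride.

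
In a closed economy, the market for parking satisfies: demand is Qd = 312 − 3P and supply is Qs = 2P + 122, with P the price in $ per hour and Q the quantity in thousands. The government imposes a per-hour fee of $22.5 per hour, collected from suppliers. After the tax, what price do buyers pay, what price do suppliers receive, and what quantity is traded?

Buyers pay $47; suppliers receive $24.5; quantity = 171.

Before the tax: set 312 − 3P = 2P + 122 → P* = $38, Q* = 198.
With the tax collected from suppliers, supply shifts: Qs = 2(P − 22.5) + 122.
Solving gives Q = 171 with buyers paying $47 and suppliers receiving $24.5 (the $22.5 wedge).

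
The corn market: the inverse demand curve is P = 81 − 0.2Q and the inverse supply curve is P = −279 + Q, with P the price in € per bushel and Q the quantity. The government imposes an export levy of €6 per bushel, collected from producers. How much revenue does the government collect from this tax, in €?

Rewrite in direct form: Qd = 405 − 5P and Qs = P + 279.
Before the tax: set 405 − 5P = P + 279 → P* = €21, Q* = 300.
With the tax collected from producers, supply shifts: Qs = (P − 6) + 279.
New equilibrium: buyers pay €22, producers receive €16, Q = 295. (Wedge: Pb − Ps = 6.)
Revenue = t · Q = 6 · 295 = €1770.

Tax revenue = €1770.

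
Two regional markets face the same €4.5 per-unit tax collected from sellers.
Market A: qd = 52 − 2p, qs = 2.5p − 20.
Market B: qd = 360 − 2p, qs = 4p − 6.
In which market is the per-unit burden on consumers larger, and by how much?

Market A: pre-tax p* = €16, q* = 20; post-tax q = 15; per-unit burden on consumers = €2.5.
Market B: pre-tax p* = €61, q* = 238; post-tax q = 232; per-unit burden on consumers = €3.
Difference: €2.5 vs €3 → market B is larger by €0.5.

Market B, by €0.5.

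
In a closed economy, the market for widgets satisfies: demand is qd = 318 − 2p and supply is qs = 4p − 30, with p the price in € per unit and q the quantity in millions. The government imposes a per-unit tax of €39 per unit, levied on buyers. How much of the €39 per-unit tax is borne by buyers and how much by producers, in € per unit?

Buyers bear €26 per unit; producers bear €13 per unit.

Before the tax: set 318 − 2p = 4p − 30 → p* = €58, q* = 202.
With the tax collected from buyers, demand (in seller-price terms) shifts: qd = 318 − 2(p + 39).
Solving gives q = 150 with buyers paying €84 and producers receiving €45 (the €39 wedge).
Burden on buyers: €26; on producers: €13. (They sum to €39.)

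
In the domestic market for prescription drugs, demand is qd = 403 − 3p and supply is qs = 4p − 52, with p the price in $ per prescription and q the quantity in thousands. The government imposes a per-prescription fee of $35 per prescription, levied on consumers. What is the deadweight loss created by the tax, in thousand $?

Before the tax: set 403 − 3p = 4p − 52 → p* = $65, q* = 208.
With the tax collected from consumers, demand (in seller-price terms) shifts: qd = 403 − 3(p + 35).
Solving gives q = 148 with consumers paying $85 and producers receiving $50 (the $35 wedge).
Quantity falls by |ΔQ| = |208 − 148| = 60.
DWL = ½ · t · |ΔQ| = ½ · 35 · 60 = $1050.

Deadweight loss = $1050 thousand.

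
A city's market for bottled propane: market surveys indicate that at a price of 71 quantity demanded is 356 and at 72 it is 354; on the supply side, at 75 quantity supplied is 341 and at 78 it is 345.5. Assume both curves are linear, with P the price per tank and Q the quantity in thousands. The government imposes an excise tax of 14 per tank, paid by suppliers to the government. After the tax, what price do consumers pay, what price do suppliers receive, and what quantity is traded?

Consumers pay 83; suppliers receive 69; quantity = 332.

Demand slope: (354 − 356)/(72 − 71) = -2, so Qd = 498 − 2P.
Supply slope: (345.5 − 341)/(78 − 75) = 1.5, so Qs = 1.5P + 228.5.
Without the tax, 498 − 2P = 1.5P + 228.5 gives 3.5P = 269.5, so P* = 77 and Q* = 344.
With the tax collected from suppliers, supply shifts: Qs = 1.5(P − 14) + 228.5.
Solving gives Q = 332 with consumers paying 83 and suppliers receiving 69 (the 14 wedge).
The less price-elastic side of the market bears the larger share of a per-unit tax.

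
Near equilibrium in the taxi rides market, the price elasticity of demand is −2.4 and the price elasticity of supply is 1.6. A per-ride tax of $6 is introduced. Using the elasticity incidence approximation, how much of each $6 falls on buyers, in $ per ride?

Incidence ratio: buyers' share ≈ εs / (εs + |εd|) = 1.6 / (1.6 + 2.4) = 0.4.
So buyers bear ≈ 0.4 × $6 = $2.4; suppliers bear $3.6.

Buyers bear ≈ $2.4 per ride.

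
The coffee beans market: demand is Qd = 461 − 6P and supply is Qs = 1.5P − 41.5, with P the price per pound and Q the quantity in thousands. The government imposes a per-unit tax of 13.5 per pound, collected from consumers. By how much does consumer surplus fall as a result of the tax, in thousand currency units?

Consumer surplus falls by 137.43 thousand.

Without the tax, 461 − 6P = 1.5P − 41.5 gives 7.5P = 502.5, so P* = 67 and Q* = 59.
With the tax collected from consumers, demand (in seller-price terms) shifts: Qd = 461 − 6(P + 13.5).
Solving gives Q = 42.8 with consumers paying 69.7 and suppliers receiving 56.2 (the 13.5 wedge).
ΔCS is the trapezoid between Q = 42.8 and Q = 59 of height 2.7: ½ · (59 + 42.8) · 2.7 = 137.43.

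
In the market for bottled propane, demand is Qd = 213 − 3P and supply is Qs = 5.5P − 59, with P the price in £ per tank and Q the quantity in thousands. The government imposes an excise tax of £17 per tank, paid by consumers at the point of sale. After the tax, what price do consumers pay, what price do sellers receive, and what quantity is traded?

Consumers pay £43; sellers receive £26; quantity = 84.

Before the tax: set 213 − 3P = 5.5P − 59 → P* = £32, Q* = 117.
With the tax collected from consumers, demand (in seller-price terms) shifts: Qd = 213 − 3(P + 17).
Solving gives Q = 84 with consumers paying £43 and sellers receiving £26 (the £17 wedge).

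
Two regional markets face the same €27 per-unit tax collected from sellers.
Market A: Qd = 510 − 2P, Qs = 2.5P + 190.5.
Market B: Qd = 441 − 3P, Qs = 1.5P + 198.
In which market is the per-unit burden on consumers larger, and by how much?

Market A, by €6.

Market A: pre-tax P* = €71, Q* = 368; post-tax Q = 338; per-unit burden on consumers = €15.
Market B: pre-tax P* = €54, Q* = 279; post-tax Q = 252; per-unit burden on consumers = €9.
Difference: €15 vs €9 → market A is larger by €6.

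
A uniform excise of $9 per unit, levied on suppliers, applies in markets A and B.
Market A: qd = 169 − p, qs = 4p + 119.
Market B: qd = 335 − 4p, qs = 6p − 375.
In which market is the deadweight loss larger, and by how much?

Market A: pre-tax p* = $10, q* = 159; post-tax q = 151.8; deadweight loss = $32.4.
Market B: pre-tax p* = $71, q* = 51; post-tax q = 29.4; deadweight loss = $97.2.
Difference: $32.4 vs $97.2 → market B is larger by $64.8.

Market B, by $64.8.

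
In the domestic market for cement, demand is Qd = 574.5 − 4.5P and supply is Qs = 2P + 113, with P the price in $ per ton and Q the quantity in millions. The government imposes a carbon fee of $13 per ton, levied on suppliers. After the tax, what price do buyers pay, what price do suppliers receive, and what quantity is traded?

Before the tax: set 574.5 − 4.5P = 2P + 113 → P* = $71, Q* = 255.
With the tax collected from suppliers, supply shifts: Qs = 2(P − 13) + 113.
New equilibrium: buyers pay $75, suppliers receive $62, Q = 237. (Wedge: Pb − Ps = 13.)
The less price-elastic side of the market bears the larger share of a per-unit tax.

Buyers pay $75; suppliers receive $62; quantity = 237.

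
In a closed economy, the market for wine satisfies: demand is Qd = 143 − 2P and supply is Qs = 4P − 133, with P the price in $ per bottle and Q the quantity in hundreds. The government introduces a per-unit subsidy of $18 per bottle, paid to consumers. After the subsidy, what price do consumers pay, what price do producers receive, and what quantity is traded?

Without the subsidy, 143 − 2P = 4P − 133 gives 6P = 276, so P* = $46 and Q* = 51.
With a per-unit subsidy paid to consumers, each effectively pays P − 18, so demand becomes Qd = 143 − 2(P − 18).
New equilibrium: consumers pay $34, producers receive $52, Q = 75. (Wedge: Pb − Ps = −18.)

Consumers pay $34; producers receive $52; quantity = 75.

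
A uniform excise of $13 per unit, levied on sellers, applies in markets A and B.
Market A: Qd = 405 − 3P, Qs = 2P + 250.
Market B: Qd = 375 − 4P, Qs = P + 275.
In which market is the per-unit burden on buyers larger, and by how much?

Market A, by $2.6.

Market A: pre-tax P* = $31, Q* = 312; post-tax Q = 296.4; per-unit burden on buyers = $5.2.
Market B: pre-tax P* = $20, Q* = 295; post-tax Q = 284.6; per-unit burden on buyers = $2.6.
Difference: $5.2 vs $2.6 → market A is larger by $2.6.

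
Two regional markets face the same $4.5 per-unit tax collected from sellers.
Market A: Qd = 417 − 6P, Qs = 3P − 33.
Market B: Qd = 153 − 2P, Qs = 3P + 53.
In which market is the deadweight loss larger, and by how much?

Market A, by $8.1.

Market A: pre-tax P* = $50, Q* = 117; post-tax Q = 108; deadweight loss = $20.25.
Market B: pre-tax P* = $20, Q* = 113; post-tax Q = 107.6; deadweight loss = $12.15.
Difference: $20.25 vs $12.15 → market A is larger by $8.1.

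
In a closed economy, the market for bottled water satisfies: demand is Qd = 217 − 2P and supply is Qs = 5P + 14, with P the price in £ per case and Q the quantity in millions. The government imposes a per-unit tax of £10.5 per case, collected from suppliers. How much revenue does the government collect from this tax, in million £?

Before the tax: set 217 − 2P = 5P + 14 → P* = £29, Q* = 159.
With the tax collected from suppliers, supply shifts: Qs = 5(P − 10.5) + 14.
Solving gives Q = 144 with consumers paying £36.5 and suppliers receiving £26 (the £10.5 wedge).
Revenue = t · Q = 10.5 · 144 = £1512.

Tax revenue = £1512 million.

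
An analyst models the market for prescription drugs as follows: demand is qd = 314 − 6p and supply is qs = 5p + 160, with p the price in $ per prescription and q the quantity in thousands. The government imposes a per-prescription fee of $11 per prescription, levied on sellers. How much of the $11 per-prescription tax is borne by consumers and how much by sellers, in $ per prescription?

Before the tax: set 314 − 6p = 5p + 160 → p* = $14, q* = 230.
With the tax collected from sellers, supply shifts: qs = 5(p − 11) + 160.
Solving gives q = 200 with consumers paying $19 and sellers receiving $8 (the $11 wedge).
Burden on consumers: $5; on sellers: $6. (They sum to $11.)

Consumers bear $5 per prescription; sellers bear $6 per prescription.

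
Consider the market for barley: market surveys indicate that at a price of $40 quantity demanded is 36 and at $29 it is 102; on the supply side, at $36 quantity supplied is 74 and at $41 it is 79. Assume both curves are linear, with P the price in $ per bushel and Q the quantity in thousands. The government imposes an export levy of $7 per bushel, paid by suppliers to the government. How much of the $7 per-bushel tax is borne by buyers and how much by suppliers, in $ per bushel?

Buyers bear $1 per bushel; suppliers bear $6 per bushel.

Demand slope: (102 − 36)/(29 − 40) = -6, so Qd = 276 − 6P.
Supply slope: (79 − 74)/(41 − 36) = 1, so Qs = P + 38.
Before the tax: set 276 − 6P = P + 38 → P* = $34, Q* = 72.
With the tax collected from suppliers, supply shifts: Qs = (P − 7) + 38.
Solving gives Q = 66 with buyers paying $35 and suppliers receiving $28 (the $7 wedge).
Burden on buyers: $1; on suppliers: $6. (They sum to $7.)
The less price-elastic side of the market bears the larger share of a per-unit tax.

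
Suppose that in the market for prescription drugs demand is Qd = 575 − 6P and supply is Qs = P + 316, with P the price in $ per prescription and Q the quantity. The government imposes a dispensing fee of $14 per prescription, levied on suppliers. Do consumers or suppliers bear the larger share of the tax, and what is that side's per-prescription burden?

Suppliers bear the larger share: $12 per prescription.

Before the tax: set 575 − 6P = P + 316 → P* = $37, Q* = 353.
With the tax collected from suppliers, supply shifts: Qs = (P − 14) + 316.
Solving gives Q = 341 with consumers paying $39 and suppliers receiving $25 (the $14 wedge).
Per-prescription burden: consumers $2, suppliers $12.
Suppliers take the larger share because supply is less price-elastic here (demand slope 6 vs supply slope 1).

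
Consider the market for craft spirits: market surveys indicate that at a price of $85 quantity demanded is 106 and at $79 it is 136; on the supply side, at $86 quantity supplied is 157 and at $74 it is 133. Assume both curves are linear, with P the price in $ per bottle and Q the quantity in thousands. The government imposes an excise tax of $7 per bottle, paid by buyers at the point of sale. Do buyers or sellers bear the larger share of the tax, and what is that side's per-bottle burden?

Sellers bear the larger share: $5 per bottle.

Demand slope: (136 − 106)/(79 − 85) = -5, so Qd = 531 − 5P.
Supply slope: (133 − 157)/(74 − 86) = 2, so Qs = 2P − 15.
Before the tax: set 531 − 5P = 2P − 15 → P* = $78, Q* = 141.
With the tax collected from buyers, demand (in seller-price terms) shifts: Qd = 531 − 5(P + 7).
Solving gives Q = 131 with buyers paying $80 and sellers receiving $73 (the $7 wedge).
Per-bottle burden: buyers $2, sellers $5.
Sellers take the larger share because supply is less price-elastic here (demand slope 5 vs supply slope 2).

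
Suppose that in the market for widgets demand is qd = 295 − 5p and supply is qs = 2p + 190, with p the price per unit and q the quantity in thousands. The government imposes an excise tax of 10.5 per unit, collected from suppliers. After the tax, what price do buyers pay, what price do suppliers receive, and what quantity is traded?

Buyers pay 18; suppliers receive 7.5; quantity = 205.

Without the tax, 295 − 5p = 2p + 190 gives 7p = 105, so p* = 15 and q* = 220.
With the tax collected from suppliers, supply shifts: qs = 2(p − 10.5) + 190.
New equilibrium: buyers pay 18, suppliers receive 7.5, q = 205. (Wedge: pb − ps = 10.5.)
The less price-elastic side of the market bears the larger share of a per-unit tax.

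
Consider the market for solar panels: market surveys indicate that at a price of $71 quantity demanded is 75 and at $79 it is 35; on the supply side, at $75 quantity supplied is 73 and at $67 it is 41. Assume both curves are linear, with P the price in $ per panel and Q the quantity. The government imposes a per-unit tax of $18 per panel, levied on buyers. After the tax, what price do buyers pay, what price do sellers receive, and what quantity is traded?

Demand slope: (35 − 75)/(79 − 71) = -5, so Qd = 430 − 5P.
Supply slope: (41 − 73)/(67 − 75) = 4, so Qs = 4P − 227.
Without the tax, 430 − 5P = 4P − 227 gives 9P = 657, so P* = $73 and Q* = 65.
With the tax collected from buyers, demand (in seller-price terms) shifts: Qd = 430 − 5(P + 18).
Solving gives Q = 25 with buyers paying $81 and sellers receiving $63 (the $18 wedge).
The less price-elastic side of the market bears the larger share of a per-unit tax.

Buyers pay $81; sellers receive $63; quantity = 25.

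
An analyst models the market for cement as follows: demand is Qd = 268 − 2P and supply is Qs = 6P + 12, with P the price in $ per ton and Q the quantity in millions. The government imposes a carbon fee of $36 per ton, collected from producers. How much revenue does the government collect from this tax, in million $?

Tax revenue = $5400 million.

Before the tax: set 268 − 2P = 6P + 12 → P* = $32, Q* = 204.
With the tax collected from producers, supply shifts: Qs = 6(P − 36) + 12.
New equilibrium: consumers pay $59, producers receive $23, Q = 150. (Wedge: Pb − Ps = 36.)
Revenue = t · Q = 36 · 150 = $5400.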